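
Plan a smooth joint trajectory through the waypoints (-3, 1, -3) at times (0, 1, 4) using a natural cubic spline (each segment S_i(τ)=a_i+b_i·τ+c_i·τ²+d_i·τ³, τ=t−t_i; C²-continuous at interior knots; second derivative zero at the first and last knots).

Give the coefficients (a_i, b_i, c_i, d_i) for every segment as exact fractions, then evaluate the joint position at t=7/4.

  seg 0: a=-3 b=14/3 c=0 d=-2/3
  seg 1: a=1 b=8/3 c=-2 d=2/9
S(7/4) = 63/32

Δ: Δ0=4, Δ1=-4/3
row 1: diag=8, rhs=-32; c'=3/8, d'=-4
back: M1=-4
M: M0=0, M1=-4, M2=0
seg 0: a=-3, c=M0/2=0, d=(M1−M0)/(6·1)=-2/3, b=Δ0−h0·(2M0+M1)/6=14/3
seg 1: a=1, c=M1/2=-2, d=(M2−M1)/(6·3)=2/9, b=Δ1−h1·(2M1+M2)/6=8/3
t_q=7/4 → seg 1, τ=3/4; S=1+8/3·τ+-2·τ²+2/9·τ³=63/32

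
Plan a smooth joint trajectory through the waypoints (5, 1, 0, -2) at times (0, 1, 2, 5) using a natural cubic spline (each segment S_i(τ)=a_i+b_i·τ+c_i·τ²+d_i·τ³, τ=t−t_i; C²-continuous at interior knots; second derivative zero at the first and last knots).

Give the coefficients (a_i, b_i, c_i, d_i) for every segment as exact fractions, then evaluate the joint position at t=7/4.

  seg 0: a=5 b=-443/93 c=0 d=71/93
  seg 1: a=1 b=-230/93 c=71/31 d=-76/93
  seg 2: a=0 b=-32/93 c=-5/31 d=5/279
S(7/4) = 11/124

Δ: Δ0=-4, Δ1=-1, Δ2=-2/3
row 1: diag=4, rhs=18; c'=1/4, d'=9/2
row 2: denom=8−1·1/4=31/4; d'=(2−1·9/2)/(31/4)=-10/31
back: M2=-10/31
back: M1=9/2−1/4·-10/31=142/31
M: M0=0, M1=142/31, M2=-10/31, M3=0
seg 0: a=5, c=M0/2=0, d=(M1−M0)/(6·1)=71/93, b=Δ0−h0·(2M0+M1)/6=-443/93
seg 1: a=1, c=M1/2=71/31, d=(M2−M1)/(6·1)=-76/93, b=Δ1−h1·(2M1+M2)/6=-230/93
seg 2: a=0, c=M2/2=-5/31, d=(M3−M2)/(6·3)=5/279, b=Δ2−h2·(2M2+M3)/6=-32/93
t_q=7/4 → seg 1, τ=3/4; S=1+-230/93·τ+71/31·τ²+-76/93·τ³=11/124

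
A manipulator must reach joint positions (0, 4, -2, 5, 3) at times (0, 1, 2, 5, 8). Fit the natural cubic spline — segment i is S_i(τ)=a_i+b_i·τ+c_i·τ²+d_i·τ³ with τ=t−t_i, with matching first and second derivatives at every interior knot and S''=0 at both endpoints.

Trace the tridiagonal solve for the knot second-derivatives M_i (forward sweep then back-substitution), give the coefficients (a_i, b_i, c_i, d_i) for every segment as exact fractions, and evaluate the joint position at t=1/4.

  seg 0: a=0 b=2323/336 c=0 d=-979/336
  seg 1: a=4 b=-307/168 c=-979/112 d=1535/336
  seg 2: a=-2 b=-269/48 c=139/28 d=-779/1008
  seg 3: a=5 b=557/168 c=-223/112 d=223/1008
S(1/4) = 12063/7168

Δ: Δ0=4, Δ1=-6, Δ2=7/3, Δ3=-2/3
row 1: diag=4, rhs=-60; c'=1/4, d'=-15
row 2: denom=8−1·1/4=31/4; d'=(50−1·-15)/(31/4)=260/31
row 3: denom=12−3·12/31=336/31; d'=(-18−3·260/31)/(336/31)=-223/56
back: M3=-223/56
back: M2=260/31−12/31·-223/56=139/14
back: M1=-15−1/4·139/14=-979/56
M: M0=0, M1=-979/56, M2=139/14, M3=-223/56, M4=0
seg 0: a=0, c=M0/2=0, d=(M1−M0)/(6·1)=-979/336, b=Δ0−h0·(2M0+M1)/6=2323/336
seg 1: a=4, c=M1/2=-979/112, d=(M2−M1)/(6·1)=1535/336, b=Δ1−h1·(2M1+M2)/6=-307/168
seg 2: a=-2, c=M2/2=139/28, d=(M3−M2)/(6·3)=-779/1008, b=Δ2−h2·(2M2+M3)/6=-269/48
seg 3: a=5, c=M3/2=-223/112, d=(M4−M3)/(6·3)=223/1008, b=Δ3−h3·(2M3+M4)/6=557/168
t_q=1/4 → seg 0, τ=1/4; S=0+2323/336·τ+0·τ²+-979/336·τ³=12063/7168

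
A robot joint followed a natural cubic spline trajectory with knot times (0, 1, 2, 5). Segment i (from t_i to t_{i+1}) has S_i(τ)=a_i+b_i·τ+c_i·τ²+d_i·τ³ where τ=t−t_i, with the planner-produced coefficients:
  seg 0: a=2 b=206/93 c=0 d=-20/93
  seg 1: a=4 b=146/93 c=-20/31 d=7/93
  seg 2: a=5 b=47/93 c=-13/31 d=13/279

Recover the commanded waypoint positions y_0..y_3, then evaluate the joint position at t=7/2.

y_0 = S_0(0) = a_0 = 2
y_1 = S_1(0) = a_1 = 4
y_2 = S_2(0) = a_2 = 5
y_3 = S_2(3) = 4
t_q=7/2 is in segment 2 (τ=3/2); S_2(τ)=1233/248

y_0=2 y_1=4 y_2=5 y_3=4
S(7/2) = 1233/248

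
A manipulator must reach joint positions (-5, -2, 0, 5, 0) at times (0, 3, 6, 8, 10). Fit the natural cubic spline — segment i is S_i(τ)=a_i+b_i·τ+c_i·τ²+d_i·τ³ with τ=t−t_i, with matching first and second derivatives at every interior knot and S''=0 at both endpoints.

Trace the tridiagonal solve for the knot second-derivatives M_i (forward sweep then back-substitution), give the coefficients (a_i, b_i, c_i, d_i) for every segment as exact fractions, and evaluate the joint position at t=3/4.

  seg 0: a=-5 b=569/420 c=0 d=-149/3780
  seg 1: a=-2 b=61/210 c=-149/420 d=121/756
  seg 2: a=0 b=149/60 c=38/35 d=-181/336
  seg 3: a=5 b=38/105 c=-601/280 d=601/1680
S(3/4) = -7169/1792

Δ: Δ0=1, Δ1=2/3, Δ2=5/2, Δ3=-5/2
row 1: diag=12, rhs=-2; c'=1/4, d'=-1/6
row 2: denom=10−3·1/4=37/4; d'=(11−3·-1/6)/(37/4)=46/37
row 3: denom=8−2·8/37=280/37; d'=(-30−2·46/37)/(280/37)=-601/140
back: M3=-601/140
back: M2=46/37−8/37·-601/140=76/35
back: M1=-1/6−1/4·76/35=-149/210
M: M0=0, M1=-149/210, M2=76/35, M3=-601/140, M4=0
seg 0: a=-5, c=M0/2=0, d=(M1−M0)/(6·3)=-149/3780, b=Δ0−h0·(2M0+M1)/6=569/420
seg 1: a=-2, c=M1/2=-149/420, d=(M2−M1)/(6·3)=121/756, b=Δ1−h1·(2M1+M2)/6=61/210
seg 2: a=0, c=M2/2=38/35, d=(M3−M2)/(6·2)=-181/336, b=Δ2−h2·(2M2+M3)/6=149/60
seg 3: a=5, c=M3/2=-601/280, d=(M4−M3)/(6·2)=601/1680, b=Δ3−h3·(2M3+M4)/6=38/105
t_q=3/4 → seg 0, τ=3/4; S=-5+569/420·τ+0·τ²+-149/3780·τ³=-7169/1792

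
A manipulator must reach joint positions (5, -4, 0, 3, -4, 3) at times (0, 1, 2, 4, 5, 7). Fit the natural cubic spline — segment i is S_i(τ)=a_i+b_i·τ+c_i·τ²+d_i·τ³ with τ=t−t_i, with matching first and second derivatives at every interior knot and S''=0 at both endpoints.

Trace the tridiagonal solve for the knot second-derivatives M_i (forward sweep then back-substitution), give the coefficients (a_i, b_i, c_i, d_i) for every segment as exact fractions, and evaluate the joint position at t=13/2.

  seg 0: a=5 b=-17527/1418 c=0 d=4765/1418
  seg 1: a=-4 b=-1616/709 c=14295/1418 d=-5391/1418
  seg 2: a=0 b=9185/1418 c=-939/709 d=-1651/2836
  seg 3: a=3 b=-8233/1418 c=-6831/1418 d=2569/709
  seg 4: a=-4 b=-6481/1418 c=8583/1418 d=-2861/2836
S(13/2) = -14555/22688

Δ: Δ0=-9, Δ1=4, Δ2=3/2, Δ3=-7, Δ4=7/2
row 1: diag=4, rhs=78; c'=1/4, d'=39/2
row 2: denom=6−1·1/4=23/4; d'=(-15−1·39/2)/(23/4)=-6
row 3: denom=6−2·8/23=122/23; d'=(-51−2·-6)/(122/23)=-897/122
row 4: denom=6−1·23/122=709/122; d'=(63−1·-897/122)/(709/122)=8583/709
back: M4=8583/709
back: M3=-897/122−23/122·8583/709=-6831/709
back: M2=-6−8/23·-6831/709=-1878/709
back: M1=39/2−1/4·-1878/709=14295/709
M: M0=0, M1=14295/709, M2=-1878/709, M3=-6831/709, M4=8583/709, M5=0
seg 0: a=5, c=M0/2=0, d=(M1−M0)/(6·1)=4765/1418, b=Δ0−h0·(2M0+M1)/6=-17527/1418
seg 1: a=-4, c=M1/2=14295/1418, d=(M2−M1)/(6·1)=-5391/1418, b=Δ1−h1·(2M1+M2)/6=-1616/709
seg 2: a=0, c=M2/2=-939/709, d=(M3−M2)/(6·2)=-1651/2836, b=Δ2−h2·(2M2+M3)/6=9185/1418
seg 3: a=3, c=M3/2=-6831/1418, d=(M4−M3)/(6·1)=2569/709, b=Δ3−h3·(2M3+M4)/6=-8233/1418
seg 4: a=-4, c=M4/2=8583/1418, d=(M5−M4)/(6·2)=-2861/2836, b=Δ4−h4·(2M4+M5)/6=-6481/1418
t_q=13/2 → seg 4, τ=3/2; S=-4+-6481/1418·τ+8583/1418·τ²+-2861/2836·τ³=-14555/22688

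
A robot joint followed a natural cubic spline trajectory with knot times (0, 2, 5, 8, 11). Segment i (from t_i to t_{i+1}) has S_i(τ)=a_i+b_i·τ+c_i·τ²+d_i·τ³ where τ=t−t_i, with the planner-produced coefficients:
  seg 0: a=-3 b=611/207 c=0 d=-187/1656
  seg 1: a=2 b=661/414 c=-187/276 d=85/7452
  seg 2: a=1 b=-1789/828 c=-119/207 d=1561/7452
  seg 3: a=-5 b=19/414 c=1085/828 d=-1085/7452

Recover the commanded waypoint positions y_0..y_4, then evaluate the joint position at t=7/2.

y_0=-3 y_1=2 y_2=1 y_3=-5 y_4=3
S(7/2) = 2141/736

y_0 = S_0(0) = a_0 = -3
y_1 = S_1(0) = a_1 = 2
y_2 = S_2(0) = a_2 = 1
y_3 = S_3(0) = a_3 = -5
y_4 = S_3(3) = 3
t_q=7/2 is in segment 1 (τ=3/2); S_1(τ)=2141/736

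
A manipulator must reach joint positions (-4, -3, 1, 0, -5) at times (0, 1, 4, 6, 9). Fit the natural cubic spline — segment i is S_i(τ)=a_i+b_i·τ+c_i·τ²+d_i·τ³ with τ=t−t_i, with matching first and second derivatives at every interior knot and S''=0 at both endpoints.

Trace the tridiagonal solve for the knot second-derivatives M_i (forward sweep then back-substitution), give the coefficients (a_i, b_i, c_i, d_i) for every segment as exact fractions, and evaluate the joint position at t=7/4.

  seg 0: a=-4 b=299/339 c=0 d=40/339
  seg 1: a=-3 b=419/339 c=40/113 d=-109/1017
  seg 2: a=1 b=158/339 c=-69/113 d=173/2712
  seg 3: a=0 b=-821/678 c=-103/452 d=103/4068
S(7/4) = -13879/7232

Δ: Δ0=1, Δ1=4/3, Δ2=-1/2, Δ3=-5/3
row 1: diag=8, rhs=2; c'=3/8, d'=1/4
row 2: denom=10−3·3/8=71/8; d'=(-11−3·1/4)/(71/8)=-94/71
row 3: denom=10−2·16/71=678/71; d'=(-7−2·-94/71)/(678/71)=-103/226
back: M3=-103/226
back: M2=-94/71−16/71·-103/226=-138/113
back: M1=1/4−3/8·-138/113=80/113
M: M0=0, M1=80/113, M2=-138/113, M3=-103/226, M4=0
seg 0: a=-4, c=M0/2=0, d=(M1−M0)/(6·1)=40/339, b=Δ0−h0·(2M0+M1)/6=299/339
seg 1: a=-3, c=M1/2=40/113, d=(M2−M1)/(6·3)=-109/1017, b=Δ1−h1·(2M1+M2)/6=419/339
seg 2: a=1, c=M2/2=-69/113, d=(M3−M2)/(6·2)=173/2712, b=Δ2−h2·(2M2+M3)/6=158/339
seg 3: a=0, c=M3/2=-103/452, d=(M4−M3)/(6·3)=103/4068, b=Δ3−h3·(2M3+M4)/6=-821/678
t_q=7/4 → seg 1, τ=3/4; S=-3+419/339·τ+40/113·τ²+-109/1017·τ³=-13879/7232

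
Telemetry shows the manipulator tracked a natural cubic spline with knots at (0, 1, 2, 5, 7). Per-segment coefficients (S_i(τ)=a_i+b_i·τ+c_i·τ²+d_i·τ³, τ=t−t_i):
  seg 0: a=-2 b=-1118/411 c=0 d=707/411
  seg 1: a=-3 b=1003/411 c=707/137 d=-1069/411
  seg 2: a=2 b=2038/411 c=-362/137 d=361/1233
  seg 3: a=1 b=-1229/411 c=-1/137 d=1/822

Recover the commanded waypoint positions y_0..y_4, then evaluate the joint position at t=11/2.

y_0 = S_0(0) = a_0 = -2
y_1 = S_1(0) = a_1 = -3
y_2 = S_2(0) = a_2 = 2
y_3 = S_3(0) = a_3 = 1
y_4 = S_3(2) = -5
t_q=11/2 is in segment 3 (τ=1/2); S_3(τ)=-1089/2192

y_0=-2 y_1=-3 y_2=2 y_3=1 y_4=-5
S(11/2) = -1089/2192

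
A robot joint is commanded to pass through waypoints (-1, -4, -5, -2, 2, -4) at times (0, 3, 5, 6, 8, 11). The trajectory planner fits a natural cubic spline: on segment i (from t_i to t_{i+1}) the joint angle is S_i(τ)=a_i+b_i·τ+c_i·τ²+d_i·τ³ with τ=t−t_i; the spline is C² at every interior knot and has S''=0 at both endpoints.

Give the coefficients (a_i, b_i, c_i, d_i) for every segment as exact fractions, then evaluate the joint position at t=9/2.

  seg 0: a=-1 b=-779/1012 c=0 d=-233/9108
  seg 1: a=-4 b=-739/506 c=-233/1012 d=719/2024
  seg 2: a=-5 b=476/253 c=481/253 d=-18/23
  seg 3: a=-2 b=844/253 c=-113/253 d=-28/253
  seg 4: a=2 b=56/253 c=-281/253 d=281/2277
S(9/2) = -89215/16192

Δ: Δ0=-1, Δ1=-1/2, Δ2=3, Δ3=2, Δ4=-2
row 1: diag=10, rhs=3; c'=1/5, d'=3/10
row 2: denom=6−2·1/5=28/5; d'=(21−2·3/10)/(28/5)=51/14
row 3: denom=6−1·5/28=163/28; d'=(-6−1·51/14)/(163/28)=-270/163
row 4: denom=10−2·56/163=1518/163; d'=(-24−2·-270/163)/(1518/163)=-562/253
back: M4=-562/253
back: M3=-270/163−56/163·-562/253=-226/253
back: M2=51/14−5/28·-226/253=962/253
back: M1=3/10−1/5·962/253=-233/506
M: M0=0, M1=-233/506, M2=962/253, M3=-226/253, M4=-562/253, M5=0
seg 0: a=-1, c=M0/2=0, d=(M1−M0)/(6·3)=-233/9108, b=Δ0−h0·(2M0+M1)/6=-779/1012
seg 1: a=-4, c=M1/2=-233/1012, d=(M2−M1)/(6·2)=719/2024, b=Δ1−h1·(2M1+M2)/6=-739/506
seg 2: a=-5, c=M2/2=481/253, d=(M3−M2)/(6·1)=-18/23, b=Δ2−h2·(2M2+M3)/6=476/253
seg 3: a=-2, c=M3/2=-113/253, d=(M4−M3)/(6·2)=-28/253, b=Δ3−h3·(2M3+M4)/6=844/253
seg 4: a=2, c=M4/2=-281/253, d=(M5−M4)/(6·3)=281/2277, b=Δ4−h4·(2M4+M5)/6=56/253
t_q=9/2 → seg 1, τ=3/2; S=-4+-739/506·τ+-233/1012·τ²+719/2024·τ³=-89215/16192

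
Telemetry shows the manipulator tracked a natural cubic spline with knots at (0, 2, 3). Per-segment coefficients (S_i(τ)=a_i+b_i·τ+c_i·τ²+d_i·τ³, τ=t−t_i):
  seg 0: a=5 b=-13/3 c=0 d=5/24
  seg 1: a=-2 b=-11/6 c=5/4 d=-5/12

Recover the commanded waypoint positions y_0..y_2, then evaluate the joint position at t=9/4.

y_0 = S_0(0) = a_0 = 5
y_1 = S_1(0) = a_1 = -2
y_2 = S_1(1) = -3
t_q=9/4 is in segment 1 (τ=1/4); S_1(τ)=-611/256

y_0=5 y_1=-2 y_2=-3
S(9/4) = -611/256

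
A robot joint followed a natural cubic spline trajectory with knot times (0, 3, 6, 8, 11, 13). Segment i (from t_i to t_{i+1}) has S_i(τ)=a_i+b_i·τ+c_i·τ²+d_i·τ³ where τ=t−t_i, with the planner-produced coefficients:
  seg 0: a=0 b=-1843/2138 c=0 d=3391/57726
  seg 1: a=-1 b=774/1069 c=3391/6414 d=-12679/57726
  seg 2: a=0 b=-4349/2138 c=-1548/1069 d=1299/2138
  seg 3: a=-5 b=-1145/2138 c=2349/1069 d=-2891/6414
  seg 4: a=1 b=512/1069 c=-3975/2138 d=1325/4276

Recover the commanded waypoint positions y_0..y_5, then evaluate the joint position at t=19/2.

y_0 = S_0(0) = a_0 = 0
y_1 = S_1(0) = a_1 = -1
y_2 = S_2(0) = a_2 = 0
y_3 = S_3(0) = a_3 = -5
y_4 = S_4(0) = a_4 = 1
y_5 = S_4(2) = -3
t_q=19/2 is in segment 3 (τ=3/2); S_3(τ)=-40715/17104

y_0=0 y_1=-1 y_2=0 y_3=-5 y_4=1 y_5=-3
S(19/2) = -40715/17104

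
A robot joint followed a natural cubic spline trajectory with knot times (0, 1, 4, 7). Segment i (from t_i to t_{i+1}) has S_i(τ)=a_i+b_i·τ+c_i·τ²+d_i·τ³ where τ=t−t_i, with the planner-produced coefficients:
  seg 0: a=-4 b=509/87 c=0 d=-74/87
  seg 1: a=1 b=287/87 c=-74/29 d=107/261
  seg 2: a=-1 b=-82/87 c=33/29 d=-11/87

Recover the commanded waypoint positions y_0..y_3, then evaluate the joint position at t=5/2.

y_0=-4 y_1=1 y_2=-1 y_3=3
S(5/2) = 369/232

y_0 = S_0(0) = a_0 = -4
y_1 = S_1(0) = a_1 = 1
y_2 = S_2(0) = a_2 = -1
y_3 = S_2(3) = 3
t_q=5/2 is in segment 1 (τ=3/2); S_1(τ)=369/232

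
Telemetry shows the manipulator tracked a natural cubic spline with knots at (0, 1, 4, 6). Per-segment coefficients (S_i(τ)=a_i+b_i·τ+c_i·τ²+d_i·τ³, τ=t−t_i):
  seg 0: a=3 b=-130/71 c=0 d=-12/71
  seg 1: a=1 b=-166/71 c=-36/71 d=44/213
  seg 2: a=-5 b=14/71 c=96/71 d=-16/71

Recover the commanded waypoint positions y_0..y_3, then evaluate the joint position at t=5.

y_0=3 y_1=1 y_2=-5 y_3=-1
S(5) = -261/71

y_0 = S_0(0) = a_0 = 3
y_1 = S_1(0) = a_1 = 1
y_2 = S_2(0) = a_2 = -5
y_3 = S_2(2) = -1
t_q=5 is in segment 2 (τ=1); S_2(τ)=-261/71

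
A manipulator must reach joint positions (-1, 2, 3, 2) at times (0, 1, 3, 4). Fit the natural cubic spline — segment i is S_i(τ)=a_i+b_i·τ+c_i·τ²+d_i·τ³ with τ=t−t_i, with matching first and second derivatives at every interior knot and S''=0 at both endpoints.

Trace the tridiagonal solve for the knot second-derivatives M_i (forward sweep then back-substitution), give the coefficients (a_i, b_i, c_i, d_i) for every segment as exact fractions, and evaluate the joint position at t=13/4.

Δ: Δ0=3, Δ1=1/2, Δ2=-1
row 1: diag=6, rhs=-15; c'=1/3, d'=-5/2
row 2: denom=6−2·1/3=16/3; d'=(-9−2·-5/2)/(16/3)=-3/4
back: M2=-3/4
back: M1=-5/2−1/3·-3/4=-9/4
M: M0=0, M1=-9/4, M2=-3/4, M3=0
seg 0: a=-1, c=M0/2=0, d=(M1−M0)/(6·1)=-3/8, b=Δ0−h0·(2M0+M1)/6=27/8
seg 1: a=2, c=M1/2=-9/8, d=(M2−M1)/(6·2)=1/8, b=Δ1−h1·(2M1+M2)/6=9/4
seg 2: a=3, c=M2/2=-3/8, d=(M3−M2)/(6·1)=1/8, b=Δ2−h2·(2M2+M3)/6=-3/4
t_q=13/4 → seg 2, τ=1/4; S=3+-3/4·τ+-3/8·τ²+1/8·τ³=1429/512

  seg 0: a=-1 b=27/8 c=0 d=-3/8
  seg 1: a=2 b=9/4 c=-9/8 d=1/8
  seg 2: a=3 b=-3/4 c=-3/8 d=1/8
S(13/4) = 1429/512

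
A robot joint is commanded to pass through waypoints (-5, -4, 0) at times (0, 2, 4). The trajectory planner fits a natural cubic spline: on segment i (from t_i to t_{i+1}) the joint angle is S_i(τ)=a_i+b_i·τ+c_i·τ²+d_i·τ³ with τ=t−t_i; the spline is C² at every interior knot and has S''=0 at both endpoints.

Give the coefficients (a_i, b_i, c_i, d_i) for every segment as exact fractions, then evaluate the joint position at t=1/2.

Δ: Δ0=1/2, Δ1=2
row 1: diag=8, rhs=9; c'=1/4, d'=9/8
back: M1=9/8
M: M0=0, M1=9/8, M2=0
seg 0: a=-5, c=M0/2=0, d=(M1−M0)/(6·2)=3/32, b=Δ0−h0·(2M0+M1)/6=1/8
seg 1: a=-4, c=M1/2=9/16, d=(M2−M1)/(6·2)=-3/32, b=Δ1−h1·(2M1+M2)/6=5/4
t_q=1/2 → seg 0, τ=1/2; S=-5+1/8·τ+0·τ²+3/32·τ³=-1261/256

  seg 0: a=-5 b=1/8 c=0 d=3/32
  seg 1: a=-4 b=5/4 c=9/16 d=-3/32
S(1/2) = -1261/256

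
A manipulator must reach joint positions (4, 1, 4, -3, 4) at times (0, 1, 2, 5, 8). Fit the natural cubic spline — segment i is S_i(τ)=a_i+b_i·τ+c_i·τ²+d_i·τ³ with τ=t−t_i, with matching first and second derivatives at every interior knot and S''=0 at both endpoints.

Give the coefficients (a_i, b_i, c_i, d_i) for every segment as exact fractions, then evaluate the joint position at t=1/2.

Δ: Δ0=-3, Δ1=3, Δ2=-7/3, Δ3=7/3
row 1: diag=4, rhs=36; c'=1/4, d'=9
row 2: denom=8−1·1/4=31/4; d'=(-32−1·9)/(31/4)=-164/31
row 3: denom=12−3·12/31=336/31; d'=(28−3·-164/31)/(336/31)=85/21
back: M3=85/21
back: M2=-164/31−12/31·85/21=-48/7
back: M1=9−1/4·-48/7=75/7
M: M0=0, M1=75/7, M2=-48/7, M3=85/21, M4=0
seg 0: a=4, c=M0/2=0, d=(M1−M0)/(6·1)=25/14, b=Δ0−h0·(2M0+M1)/6=-67/14
seg 1: a=1, c=M1/2=75/14, d=(M2−M1)/(6·1)=-41/14, b=Δ1−h1·(2M1+M2)/6=4/7
seg 2: a=4, c=M2/2=-24/7, d=(M3−M2)/(6·3)=229/378, b=Δ2−h2·(2M2+M3)/6=5/2
seg 3: a=-3, c=M3/2=85/42, d=(M4−M3)/(6·3)=-85/378, b=Δ3−h3·(2M3+M4)/6=-12/7
t_q=1/2 → seg 0, τ=1/2; S=4+-67/14·τ+0·τ²+25/14·τ³=205/112

  seg 0: a=4 b=-67/14 c=0 d=25/14
  seg 1: a=1 b=4/7 c=75/14 d=-41/14
  seg 2: a=4 b=5/2 c=-24/7 d=229/378
  seg 3: a=-3 b=-12/7 c=85/42 d=-85/378
S(1/2) = 205/112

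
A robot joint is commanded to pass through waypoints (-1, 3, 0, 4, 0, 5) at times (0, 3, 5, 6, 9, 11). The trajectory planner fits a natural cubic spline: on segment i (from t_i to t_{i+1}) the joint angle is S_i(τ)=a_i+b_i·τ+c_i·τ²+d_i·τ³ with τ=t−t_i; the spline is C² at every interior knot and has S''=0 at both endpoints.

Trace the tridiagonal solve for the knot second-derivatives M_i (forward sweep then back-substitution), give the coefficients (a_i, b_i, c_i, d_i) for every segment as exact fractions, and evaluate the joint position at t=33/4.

Δ: Δ0=4/3, Δ1=-3/2, Δ2=4, Δ3=-4/3, Δ4=5/2
row 1: diag=10, rhs=-17; c'=1/5, d'=-17/10
row 2: denom=6−2·1/5=28/5; d'=(33−2·-17/10)/(28/5)=13/2
row 3: denom=8−1·5/28=219/28; d'=(-32−1·13/2)/(219/28)=-1078/219
row 4: denom=10−3·28/73=646/73; d'=(23−3·-1078/219)/(646/73)=2757/646
back: M4=2757/646
back: M3=-1078/219−28/73·2757/646=-6356/969
back: M2=13/2−5/28·-6356/969=14867/1938
back: M1=-17/10−1/5·14867/1938=-3134/969
M: M0=0, M1=-3134/969, M2=14867/1938, M3=-6356/969, M4=2757/646, M5=0
seg 0: a=-1, c=M0/2=0, d=(M1−M0)/(6·3)=-1567/8721, b=Δ0−h0·(2M0+M1)/6=953/323
seg 1: a=3, c=M1/2=-1567/969, d=(M2−M1)/(6·2)=7045/7752, b=Δ1−h1·(2M1+M2)/6=-614/323
seg 2: a=0, c=M2/2=14867/3876, d=(M3−M2)/(6·1)=-9193/3876, b=Δ2−h2·(2M2+M3)/6=4915/1938
seg 3: a=4, c=M3/2=-3178/969, d=(M4−M3)/(6·3)=20983/34884, b=Δ3−h3·(2M3+M4)/6=235/76
seg 4: a=0, c=M4/2=2757/1292, d=(M5−M4)/(6·2)=-919/2584, b=Δ4−h4·(2M4+M5)/6=-223/646
t_q=33/4 → seg 3, τ=9/4; S=4+235/76·τ+-3178/969·τ²+20983/34884·τ³=99677/82688

  seg 0: a=-1 b=953/323 c=0 d=-1567/8721
  seg 1: a=3 b=-614/323 c=-1567/969 d=7045/7752
  seg 2: a=0 b=4915/1938 c=14867/3876 d=-9193/3876
  seg 3: a=4 b=235/76 c=-3178/969 d=20983/34884
  seg 4: a=0 b=-223/646 c=2757/1292 d=-919/2584
S(33/4) = 99677/82688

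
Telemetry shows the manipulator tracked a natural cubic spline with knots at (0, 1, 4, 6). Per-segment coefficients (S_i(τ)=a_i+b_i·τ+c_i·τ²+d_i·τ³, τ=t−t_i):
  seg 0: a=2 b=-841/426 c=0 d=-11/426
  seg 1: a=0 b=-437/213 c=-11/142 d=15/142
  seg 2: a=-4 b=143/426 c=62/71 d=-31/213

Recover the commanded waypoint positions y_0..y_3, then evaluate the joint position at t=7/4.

y_0=2 y_1=0 y_2=-4 y_3=-1
S(7/4) = -13975/9088

y_0 = S_0(0) = a_0 = 2
y_1 = S_1(0) = a_1 = 0
y_2 = S_2(0) = a_2 = -4
y_3 = S_2(2) = -1
t_q=7/4 is in segment 1 (τ=3/4); S_1(τ)=-13975/9088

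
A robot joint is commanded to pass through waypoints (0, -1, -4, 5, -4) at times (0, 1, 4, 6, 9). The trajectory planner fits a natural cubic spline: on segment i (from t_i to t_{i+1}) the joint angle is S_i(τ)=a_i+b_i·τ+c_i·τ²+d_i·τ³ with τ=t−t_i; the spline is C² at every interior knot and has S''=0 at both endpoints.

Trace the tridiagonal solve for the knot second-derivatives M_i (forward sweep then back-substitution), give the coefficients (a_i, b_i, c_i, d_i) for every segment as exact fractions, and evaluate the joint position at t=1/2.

Δ: Δ0=-1, Δ1=-1, Δ2=9/2, Δ3=-3
row 1: diag=8, rhs=0; c'=3/8, d'=0
row 2: denom=10−3·3/8=71/8; d'=(33−3·0)/(71/8)=264/71
row 3: denom=10−2·16/71=678/71; d'=(-45−2·264/71)/(678/71)=-1241/226
back: M3=-1241/226
back: M2=264/71−16/71·-1241/226=560/113
back: M1=0−3/8·560/113=-210/113
M: M0=0, M1=-210/113, M2=560/113, M3=-1241/226, M4=0
seg 0: a=0, c=M0/2=0, d=(M1−M0)/(6·1)=-35/113, b=Δ0−h0·(2M0+M1)/6=-78/113
seg 1: a=-1, c=M1/2=-105/113, d=(M2−M1)/(6·3)=385/1017, b=Δ1−h1·(2M1+M2)/6=-183/113
seg 2: a=-4, c=M2/2=280/113, d=(M3−M2)/(6·2)=-787/904, b=Δ2−h2·(2M2+M3)/6=342/113
seg 3: a=5, c=M3/2=-1241/452, d=(M4−M3)/(6·3)=1241/4068, b=Δ3−h3·(2M3+M4)/6=563/226
t_q=1/2 → seg 0, τ=1/2; S=0+-78/113·τ+0·τ²+-35/113·τ³=-347/904

  seg 0: a=0 b=-78/113 c=0 d=-35/113
  seg 1: a=-1 b=-183/113 c=-105/113 d=385/1017
  seg 2: a=-4 b=342/113 c=280/113 d=-787/904
  seg 3: a=5 b=563/226 c=-1241/452 d=1241/4068
S(1/2) = -347/904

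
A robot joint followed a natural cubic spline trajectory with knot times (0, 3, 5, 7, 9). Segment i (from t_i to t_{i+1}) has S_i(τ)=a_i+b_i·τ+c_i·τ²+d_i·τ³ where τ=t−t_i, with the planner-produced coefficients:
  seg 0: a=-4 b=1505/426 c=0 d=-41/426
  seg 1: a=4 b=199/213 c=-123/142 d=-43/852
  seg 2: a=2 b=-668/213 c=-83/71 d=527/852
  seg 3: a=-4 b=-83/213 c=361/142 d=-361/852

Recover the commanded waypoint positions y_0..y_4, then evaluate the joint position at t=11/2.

y_0=-4 y_1=4 y_2=2 y_3=-4 y_4=2
S(11/2) = 493/2272

y_0 = S_0(0) = a_0 = -4
y_1 = S_1(0) = a_1 = 4
y_2 = S_2(0) = a_2 = 2
y_3 = S_3(0) = a_3 = -4
y_4 = S_3(2) = 2
t_q=11/2 is in segment 2 (τ=1/2); S_2(τ)=493/2272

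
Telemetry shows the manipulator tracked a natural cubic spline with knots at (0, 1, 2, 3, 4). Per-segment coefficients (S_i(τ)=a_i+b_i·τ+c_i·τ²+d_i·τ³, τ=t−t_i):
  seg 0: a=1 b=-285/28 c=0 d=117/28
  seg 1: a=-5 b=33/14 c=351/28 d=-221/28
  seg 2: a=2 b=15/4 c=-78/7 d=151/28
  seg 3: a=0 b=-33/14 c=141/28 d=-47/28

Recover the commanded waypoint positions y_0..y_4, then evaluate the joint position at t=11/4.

y_0=1 y_1=-5 y_2=2 y_3=0 y_4=1
S(11/4) = 1469/1792

y_0 = S_0(0) = a_0 = 1
y_1 = S_1(0) = a_1 = -5
y_2 = S_2(0) = a_2 = 2
y_3 = S_3(0) = a_3 = 0
y_4 = S_3(1) = 1
t_q=11/4 is in segment 2 (τ=3/4); S_2(τ)=1469/1792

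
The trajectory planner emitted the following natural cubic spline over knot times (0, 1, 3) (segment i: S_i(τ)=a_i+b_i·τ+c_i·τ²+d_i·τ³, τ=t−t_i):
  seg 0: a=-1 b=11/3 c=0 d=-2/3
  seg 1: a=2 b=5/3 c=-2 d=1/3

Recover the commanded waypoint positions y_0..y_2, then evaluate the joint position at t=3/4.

y_0 = S_0(0) = a_0 = -1
y_1 = S_1(0) = a_1 = 2
y_2 = S_1(2) = 0
t_q=3/4 is in segment 0 (τ=3/4); S_0(τ)=47/32

y_0=-1 y_1=2 y_2=0
S(3/4) = 47/32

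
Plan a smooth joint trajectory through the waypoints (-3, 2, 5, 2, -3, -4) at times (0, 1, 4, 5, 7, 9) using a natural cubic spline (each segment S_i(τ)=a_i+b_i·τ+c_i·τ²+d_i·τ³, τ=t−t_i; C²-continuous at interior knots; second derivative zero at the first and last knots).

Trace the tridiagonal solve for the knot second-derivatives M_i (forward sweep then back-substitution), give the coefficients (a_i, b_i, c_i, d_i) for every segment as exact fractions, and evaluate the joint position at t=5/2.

  seg 0: a=-3 b=3157/589 c=0 d=-212/589
  seg 1: a=2 b=2521/589 c=-636/589 d=-8/1767
  seg 2: a=5 b=-1367/589 c=-660/589 d=260/589
  seg 3: a=2 b=-1907/589 c=120/589 d=389/4712
  seg 4: a=-3 b=-1687/1178 c=1647/2356 d=-549/4712
S(5/2) = 7039/1178

Δ: Δ0=5, Δ1=1, Δ2=-3, Δ3=-5/2, Δ4=-1/2
row 1: diag=8, rhs=-24; c'=3/8, d'=-3
row 2: denom=8−3·3/8=55/8; d'=(-24−3·-3)/(55/8)=-24/11
row 3: denom=6−1·8/55=322/55; d'=(3−1·-24/11)/(322/55)=285/322
row 4: denom=8−2·55/161=1178/161; d'=(12−2·285/322)/(1178/161)=1647/1178
back: M4=1647/1178
back: M3=285/322−55/161·1647/1178=240/589
back: M2=-24/11−8/55·240/589=-1320/589
back: M1=-3−3/8·-1320/589=-1272/589
M: M0=0, M1=-1272/589, M2=-1320/589, M3=240/589, M4=1647/1178, M5=0
seg 0: a=-3, c=M0/2=0, d=(M1−M0)/(6·1)=-212/589, b=Δ0−h0·(2M0+M1)/6=3157/589
seg 1: a=2, c=M1/2=-636/589, d=(M2−M1)/(6·3)=-8/1767, b=Δ1−h1·(2M1+M2)/6=2521/589
seg 2: a=5, c=M2/2=-660/589, d=(M3−M2)/(6·1)=260/589, b=Δ2−h2·(2M2+M3)/6=-1367/589
seg 3: a=2, c=M3/2=120/589, d=(M4−M3)/(6·2)=389/4712, b=Δ3−h3·(2M3+M4)/6=-1907/589
seg 4: a=-3, c=M4/2=1647/2356, d=(M5−M4)/(6·2)=-549/4712, b=Δ4−h4·(2M4+M5)/6=-1687/1178
t_q=5/2 → seg 1, τ=3/2; S=2+2521/589·τ+-636/589·τ²+-8/1767·τ³=7039/1178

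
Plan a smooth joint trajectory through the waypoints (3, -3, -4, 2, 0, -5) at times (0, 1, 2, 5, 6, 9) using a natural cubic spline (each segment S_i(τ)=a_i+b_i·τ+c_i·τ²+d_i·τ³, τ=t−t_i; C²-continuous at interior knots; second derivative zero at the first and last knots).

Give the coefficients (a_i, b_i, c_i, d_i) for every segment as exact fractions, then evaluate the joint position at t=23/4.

  seg 0: a=3 b=-11864/1665 c=0 d=1874/1665
  seg 1: a=-3 b=-6242/1665 c=1874/555 d=-209/333
  seg 2: a=-4 b=1867/1665 c=829/555 d=-5998/14985
  seg 3: a=2 b=-241/333 c=-3511/1665 d=154/185
  seg 4: a=0 b=-4069/1665 c=647/1665 d=-647/14985
S(23/4) = 11051/17760

Δ: Δ0=-6, Δ1=-1, Δ2=2, Δ3=-2, Δ4=-5/3
row 1: diag=4, rhs=30; c'=1/4, d'=15/2
row 2: denom=8−1·1/4=31/4; d'=(18−1·15/2)/(31/4)=42/31
row 3: denom=8−3·12/31=212/31; d'=(-24−3·42/31)/(212/31)=-435/106
row 4: denom=8−1·31/212=1665/212; d'=(2−1·-435/106)/(1665/212)=1294/1665
back: M4=1294/1665
back: M3=-435/106−31/212·1294/1665=-7022/1665
back: M2=42/31−12/31·-7022/1665=1658/555
back: M1=15/2−1/4·1658/555=3748/555
M: M0=0, M1=3748/555, M2=1658/555, M3=-7022/1665, M4=1294/1665, M5=0
seg 0: a=3, c=M0/2=0, d=(M1−M0)/(6·1)=1874/1665, b=Δ0−h0·(2M0+M1)/6=-11864/1665
seg 1: a=-3, c=M1/2=1874/555, d=(M2−M1)/(6·1)=-209/333, b=Δ1−h1·(2M1+M2)/6=-6242/1665
seg 2: a=-4, c=M2/2=829/555, d=(M3−M2)/(6·3)=-5998/14985, b=Δ2−h2·(2M2+M3)/6=1867/1665
seg 3: a=2, c=M3/2=-3511/1665, d=(M4−M3)/(6·1)=154/185, b=Δ3−h3·(2M3+M4)/6=-241/333
seg 4: a=0, c=M4/2=647/1665, d=(M5−M4)/(6·3)=-647/14985, b=Δ4−h4·(2M4+M5)/6=-4069/1665
t_q=23/4 → seg 3, τ=3/4; S=2+-241/333·τ+-3511/1665·τ²+154/185·τ³=11051/17760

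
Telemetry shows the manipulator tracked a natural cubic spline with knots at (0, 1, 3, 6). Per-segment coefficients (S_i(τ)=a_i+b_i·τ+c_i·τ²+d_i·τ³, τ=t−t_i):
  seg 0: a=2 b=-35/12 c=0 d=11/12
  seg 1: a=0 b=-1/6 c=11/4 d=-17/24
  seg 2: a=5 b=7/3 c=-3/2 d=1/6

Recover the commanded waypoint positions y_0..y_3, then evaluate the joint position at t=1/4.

y_0 = S_0(0) = a_0 = 2
y_1 = S_1(0) = a_1 = 0
y_2 = S_2(0) = a_2 = 5
y_3 = S_2(3) = 3
t_q=1/4 is in segment 0 (τ=1/4); S_0(τ)=329/256

y_0=2 y_1=0 y_2=5 y_3=3
S(1/4) = 329/256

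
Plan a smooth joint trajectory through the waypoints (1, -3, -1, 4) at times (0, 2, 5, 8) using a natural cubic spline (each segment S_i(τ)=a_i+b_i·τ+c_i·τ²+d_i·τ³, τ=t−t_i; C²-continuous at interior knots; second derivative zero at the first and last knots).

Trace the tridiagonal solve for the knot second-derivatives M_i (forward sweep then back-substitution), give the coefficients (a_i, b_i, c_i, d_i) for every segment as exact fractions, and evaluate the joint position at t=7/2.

Δ: Δ0=-2, Δ1=2/3, Δ2=5/3
row 1: diag=10, rhs=16; c'=3/10, d'=8/5
row 2: denom=12−3·3/10=111/10; d'=(6−3·8/5)/(111/10)=4/37
back: M2=4/37
back: M1=8/5−3/10·4/37=58/37
M: M0=0, M1=58/37, M2=4/37, M3=0
seg 0: a=1, c=M0/2=0, d=(M1−M0)/(6·2)=29/222, b=Δ0−h0·(2M0+M1)/6=-280/111
seg 1: a=-3, c=M1/2=29/37, d=(M2−M1)/(6·3)=-3/37, b=Δ1−h1·(2M1+M2)/6=-106/111
seg 2: a=-1, c=M2/2=2/37, d=(M3−M2)/(6·3)=-2/333, b=Δ2−h2·(2M2+M3)/6=173/111
t_q=7/2 → seg 1, τ=3/2; S=-3+-106/111·τ+29/37·τ²+-3/37·τ³=-871/296

  seg 0: a=1 b=-280/111 c=0 d=29/222
  seg 1: a=-3 b=-106/111 c=29/37 d=-3/37
  seg 2: a=-1 b=173/111 c=2/37 d=-2/333
S(7/2) = -871/296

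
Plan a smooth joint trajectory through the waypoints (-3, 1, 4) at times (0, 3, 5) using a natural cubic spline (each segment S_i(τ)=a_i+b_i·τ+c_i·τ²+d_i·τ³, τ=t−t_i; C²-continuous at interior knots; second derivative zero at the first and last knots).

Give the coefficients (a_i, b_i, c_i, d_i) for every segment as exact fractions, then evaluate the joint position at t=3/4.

Δ: Δ0=4/3, Δ1=3/2
row 1: diag=10, rhs=1; c'=1/5, d'=1/10
back: M1=1/10
M: M0=0, M1=1/10, M2=0
seg 0: a=-3, c=M0/2=0, d=(M1−M0)/(6·3)=1/180, b=Δ0−h0·(2M0+M1)/6=77/60
seg 1: a=1, c=M1/2=1/20, d=(M2−M1)/(6·2)=-1/120, b=Δ1−h1·(2M1+M2)/6=43/30
t_q=3/4 → seg 0, τ=3/4; S=-3+77/60·τ+0·τ²+1/180·τ³=-521/256

  seg 0: a=-3 b=77/60 c=0 d=1/180
  seg 1: a=1 b=43/30 c=1/20 d=-1/120
S(3/4) = -521/256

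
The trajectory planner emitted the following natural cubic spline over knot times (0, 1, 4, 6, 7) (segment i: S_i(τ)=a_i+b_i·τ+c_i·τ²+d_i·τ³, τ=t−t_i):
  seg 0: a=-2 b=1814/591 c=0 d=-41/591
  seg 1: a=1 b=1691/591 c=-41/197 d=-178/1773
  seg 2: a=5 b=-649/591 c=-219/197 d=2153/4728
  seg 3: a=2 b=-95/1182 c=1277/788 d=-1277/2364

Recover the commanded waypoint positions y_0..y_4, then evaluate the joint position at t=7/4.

y_0 = S_0(0) = a_0 = -2
y_1 = S_1(0) = a_1 = 1
y_2 = S_2(0) = a_2 = 5
y_3 = S_3(0) = a_3 = 2
y_4 = S_3(1) = 3
t_q=7/4 is in segment 1 (τ=3/4); S_1(τ)=18827/6304

y_0=-2 y_1=1 y_2=5 y_3=2 y_4=3
S(7/4) = 18827/6304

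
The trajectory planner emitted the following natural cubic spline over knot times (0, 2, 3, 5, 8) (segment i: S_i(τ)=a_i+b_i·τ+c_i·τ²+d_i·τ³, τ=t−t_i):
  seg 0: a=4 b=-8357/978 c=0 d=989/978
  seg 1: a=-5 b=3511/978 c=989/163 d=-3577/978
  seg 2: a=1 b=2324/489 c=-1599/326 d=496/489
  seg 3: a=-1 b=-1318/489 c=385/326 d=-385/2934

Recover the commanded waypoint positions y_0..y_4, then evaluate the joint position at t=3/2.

y_0 = S_0(0) = a_0 = 4
y_1 = S_1(0) = a_1 = -5
y_2 = S_2(0) = a_2 = 1
y_3 = S_3(0) = a_3 = -1
y_4 = S_3(3) = -2
t_q=3/2 is in segment 0 (τ=3/2); S_0(τ)=-14095/2608

y_0=4 y_1=-5 y_2=1 y_3=-1 y_4=-2
S(3/2) = -14095/2608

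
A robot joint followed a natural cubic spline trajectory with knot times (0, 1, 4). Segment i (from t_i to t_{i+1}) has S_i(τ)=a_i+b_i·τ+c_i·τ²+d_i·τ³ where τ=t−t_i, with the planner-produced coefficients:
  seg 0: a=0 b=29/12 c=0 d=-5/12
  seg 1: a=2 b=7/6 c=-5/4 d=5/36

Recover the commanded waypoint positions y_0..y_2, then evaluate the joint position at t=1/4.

y_0=0 y_1=2 y_2=-2
S(1/4) = 153/256

y_0 = S_0(0) = a_0 = 0
y_1 = S_1(0) = a_1 = 2
y_2 = S_1(3) = -2
t_q=1/4 is in segment 0 (τ=1/4); S_0(τ)=153/256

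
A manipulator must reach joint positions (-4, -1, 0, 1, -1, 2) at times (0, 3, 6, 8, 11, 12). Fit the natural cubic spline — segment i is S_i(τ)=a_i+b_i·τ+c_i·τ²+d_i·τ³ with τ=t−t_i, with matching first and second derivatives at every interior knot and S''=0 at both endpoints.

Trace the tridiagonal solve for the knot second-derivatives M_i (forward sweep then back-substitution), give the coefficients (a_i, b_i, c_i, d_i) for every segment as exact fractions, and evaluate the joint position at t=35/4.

  seg 0: a=-4 b=6217/4998 c=0 d=-1219/44982
  seg 1: a=-1 b=1280/2499 c=-1219/4998 d=307/4998
  seg 2: a=0 b=505/714 c=772/2499 d=-1031/4998
  seg 3: a=1 b=-887/1666 c=-2321/2499 d=13255/44982
  seg 4: a=-1 b=1542/833 c=2871/1666 d=-957/1666
S(35/4) = 21599/106624

Δ: Δ0=1, Δ1=1/3, Δ2=1/2, Δ3=-2/3, Δ4=3
row 1: diag=12, rhs=-4; c'=1/4, d'=-1/3
row 2: denom=10−3·1/4=37/4; d'=(1−3·-1/3)/(37/4)=8/37
row 3: denom=10−2·8/37=354/37; d'=(-7−2·8/37)/(354/37)=-275/354
row 4: denom=8−3·37/118=833/118; d'=(22−3·-275/354)/(833/118)=2871/833
back: M4=2871/833
back: M3=-275/354−37/118·2871/833=-4642/2499
back: M2=8/37−8/37·-4642/2499=1544/2499
back: M1=-1/3−1/4·1544/2499=-1219/2499
M: M0=0, M1=-1219/2499, M2=1544/2499, M3=-4642/2499, M4=2871/833, M5=0
seg 0: a=-4, c=M0/2=0, d=(M1−M0)/(6·3)=-1219/44982, b=Δ0−h0·(2M0+M1)/6=6217/4998
seg 1: a=-1, c=M1/2=-1219/4998, d=(M2−M1)/(6·3)=307/4998, b=Δ1−h1·(2M1+M2)/6=1280/2499
seg 2: a=0, c=M2/2=772/2499, d=(M3−M2)/(6·2)=-1031/4998, b=Δ2−h2·(2M2+M3)/6=505/714
seg 3: a=1, c=M3/2=-2321/2499, d=(M4−M3)/(6·3)=13255/44982, b=Δ3−h3·(2M3+M4)/6=-887/1666
seg 4: a=-1, c=M4/2=2871/1666, d=(M5−M4)/(6·1)=-957/1666, b=Δ4−h4·(2M4+M5)/6=1542/833
t_q=35/4 → seg 3, τ=3/4; S=1+-887/1666·τ+-2321/2499·τ²+13255/44982·τ³=21599/106624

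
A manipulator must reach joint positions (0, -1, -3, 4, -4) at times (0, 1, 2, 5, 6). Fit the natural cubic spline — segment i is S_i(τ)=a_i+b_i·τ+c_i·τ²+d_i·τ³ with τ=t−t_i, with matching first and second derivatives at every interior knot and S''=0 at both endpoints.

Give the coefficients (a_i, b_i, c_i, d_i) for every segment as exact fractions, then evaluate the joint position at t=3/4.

Δ: Δ0=-1, Δ1=-2, Δ2=7/3, Δ3=-8
row 1: diag=4, rhs=-6; c'=1/4, d'=-3/2
row 2: denom=8−1·1/4=31/4; d'=(26−1·-3/2)/(31/4)=110/31
row 3: denom=8−3·12/31=212/31; d'=(-62−3·110/31)/(212/31)=-563/53
back: M3=-563/53
back: M2=110/31−12/31·-563/53=406/53
back: M1=-3/2−1/4·406/53=-181/53
M: M0=0, M1=-181/53, M2=406/53, M3=-563/53, M4=0
seg 0: a=0, c=M0/2=0, d=(M1−M0)/(6·1)=-181/318, b=Δ0−h0·(2M0+M1)/6=-137/318
seg 1: a=-1, c=M1/2=-181/106, d=(M2−M1)/(6·1)=587/318, b=Δ1−h1·(2M1+M2)/6=-340/159
seg 2: a=-3, c=M2/2=203/53, d=(M3−M2)/(6·3)=-323/318, b=Δ2−h2·(2M2+M3)/6=-5/318
seg 3: a=4, c=M3/2=-563/106, d=(M4−M3)/(6·1)=563/318, b=Δ3−h3·(2M3+M4)/6=-709/159
t_q=3/4 → seg 0, τ=3/4; S=0+-137/318·τ+0·τ²+-181/318·τ³=-3821/6784

  seg 0: a=0 b=-137/318 c=0 d=-181/318
  seg 1: a=-1 b=-340/159 c=-181/106 d=587/318
  seg 2: a=-3 b=-5/318 c=203/53 d=-323/318
  seg 3: a=4 b=-709/159 c=-563/106 d=563/318
S(3/4) = -3821/6784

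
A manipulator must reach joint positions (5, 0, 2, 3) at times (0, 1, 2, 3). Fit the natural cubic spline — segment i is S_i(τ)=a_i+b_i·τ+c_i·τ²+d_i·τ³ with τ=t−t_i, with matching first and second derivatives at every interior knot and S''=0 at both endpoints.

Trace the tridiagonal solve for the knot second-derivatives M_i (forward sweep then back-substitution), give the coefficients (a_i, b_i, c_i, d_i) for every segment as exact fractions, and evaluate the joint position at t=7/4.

Δ: Δ0=-5, Δ1=2, Δ2=1
row 1: diag=4, rhs=42; c'=1/4, d'=21/2
row 2: denom=4−1·1/4=15/4; d'=(-6−1·21/2)/(15/4)=-22/5
back: M2=-22/5
back: M1=21/2−1/4·-22/5=58/5
M: M0=0, M1=58/5, M2=-22/5, M3=0
seg 0: a=5, c=M0/2=0, d=(M1−M0)/(6·1)=29/15, b=Δ0−h0·(2M0+M1)/6=-104/15
seg 1: a=0, c=M1/2=29/5, d=(M2−M1)/(6·1)=-8/3, b=Δ1−h1·(2M1+M2)/6=-17/15
seg 2: a=2, c=M2/2=-11/5, d=(M3−M2)/(6·1)=11/15, b=Δ2−h2·(2M2+M3)/6=37/15
t_q=7/4 → seg 1, τ=3/4; S=0+-17/15·τ+29/5·τ²+-8/3·τ³=103/80

  seg 0: a=5 b=-104/15 c=0 d=29/15
  seg 1: a=0 b=-17/15 c=29/5 d=-8/3
  seg 2: a=2 b=37/15 c=-11/5 d=11/15
S(7/4) = 103/80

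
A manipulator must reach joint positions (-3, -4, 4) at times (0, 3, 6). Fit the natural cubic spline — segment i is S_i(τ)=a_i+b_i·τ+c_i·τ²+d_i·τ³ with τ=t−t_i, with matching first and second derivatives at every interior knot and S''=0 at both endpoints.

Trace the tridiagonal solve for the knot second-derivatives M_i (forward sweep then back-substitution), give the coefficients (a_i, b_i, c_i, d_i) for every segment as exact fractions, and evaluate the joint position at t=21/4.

  seg 0: a=-3 b=-13/12 c=0 d=1/12
  seg 1: a=-4 b=7/6 c=3/4 d=-1/12
S(21/4) = 377/256

Δ: Δ0=-1/3, Δ1=8/3
row 1: diag=12, rhs=18; c'=1/4, d'=3/2
back: M1=3/2
M: M0=0, M1=3/2, M2=0
seg 0: a=-3, c=M0/2=0, d=(M1−M0)/(6·3)=1/12, b=Δ0−h0·(2M0+M1)/6=-13/12
seg 1: a=-4, c=M1/2=3/4, d=(M2−M1)/(6·3)=-1/12, b=Δ1−h1·(2M1+M2)/6=7/6
t_q=21/4 → seg 1, τ=9/4; S=-4+7/6·τ+3/4·τ²+-1/12·τ³=377/256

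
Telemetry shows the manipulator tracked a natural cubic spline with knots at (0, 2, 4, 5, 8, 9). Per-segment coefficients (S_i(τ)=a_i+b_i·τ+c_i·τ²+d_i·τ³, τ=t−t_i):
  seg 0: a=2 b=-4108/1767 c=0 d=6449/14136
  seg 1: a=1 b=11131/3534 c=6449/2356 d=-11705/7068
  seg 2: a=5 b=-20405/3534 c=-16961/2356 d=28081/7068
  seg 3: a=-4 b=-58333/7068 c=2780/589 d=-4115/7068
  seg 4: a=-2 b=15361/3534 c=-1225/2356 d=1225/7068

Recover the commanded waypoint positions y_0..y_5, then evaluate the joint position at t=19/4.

y_0 = S_0(0) = a_0 = 2
y_1 = S_1(0) = a_1 = 1
y_2 = S_2(0) = a_2 = 5
y_3 = S_3(0) = a_3 = -4
y_4 = S_4(0) = a_4 = -2
y_5 = S_4(1) = 2
t_q=19/4 is in segment 2 (τ=3/4); S_2(τ)=-256907/150784

y_0=2 y_1=1 y_2=5 y_3=-4 y_4=-2 y_5=2
S(19/4) = -256907/150784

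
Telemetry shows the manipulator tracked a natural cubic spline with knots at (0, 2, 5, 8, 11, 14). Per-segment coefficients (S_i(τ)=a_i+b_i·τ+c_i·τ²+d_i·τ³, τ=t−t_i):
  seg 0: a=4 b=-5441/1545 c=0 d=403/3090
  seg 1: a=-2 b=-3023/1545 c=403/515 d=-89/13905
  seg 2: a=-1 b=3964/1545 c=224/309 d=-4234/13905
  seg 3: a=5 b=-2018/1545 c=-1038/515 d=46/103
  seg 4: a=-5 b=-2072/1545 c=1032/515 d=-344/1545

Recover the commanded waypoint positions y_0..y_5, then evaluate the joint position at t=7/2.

y_0 = S_0(0) = a_0 = 4
y_1 = S_1(0) = a_1 = -2
y_2 = S_2(0) = a_2 = -1
y_3 = S_3(0) = a_3 = 5
y_4 = S_4(0) = a_4 = -5
y_5 = S_4(3) = 3
t_q=7/2 is in segment 1 (τ=3/2); S_1(τ)=-13167/4120

y_0=4 y_1=-2 y_2=-1 y_3=5 y_4=-5 y_5=3
S(7/2) = -13167/4120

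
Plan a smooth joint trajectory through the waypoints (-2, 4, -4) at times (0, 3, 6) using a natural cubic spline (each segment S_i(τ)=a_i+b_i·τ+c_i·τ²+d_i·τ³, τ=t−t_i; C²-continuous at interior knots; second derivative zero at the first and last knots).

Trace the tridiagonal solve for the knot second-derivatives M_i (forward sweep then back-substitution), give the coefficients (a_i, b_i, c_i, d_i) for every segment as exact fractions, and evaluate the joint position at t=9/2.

Δ: Δ0=2, Δ1=-8/3
row 1: diag=12, rhs=-28; c'=1/4, d'=-7/3
back: M1=-7/3
M: M0=0, M1=-7/3, M2=0
seg 0: a=-2, c=M0/2=0, d=(M1−M0)/(6·3)=-7/54, b=Δ0−h0·(2M0+M1)/6=19/6
seg 1: a=4, c=M1/2=-7/6, d=(M2−M1)/(6·3)=7/54, b=Δ1−h1·(2M1+M2)/6=-1/3
t_q=9/2 → seg 1, τ=3/2; S=4+-1/3·τ+-7/6·τ²+7/54·τ³=21/16

  seg 0: a=-2 b=19/6 c=0 d=-7/54
  seg 1: a=4 b=-1/3 c=-7/6 d=7/54
S(9/2) = 21/16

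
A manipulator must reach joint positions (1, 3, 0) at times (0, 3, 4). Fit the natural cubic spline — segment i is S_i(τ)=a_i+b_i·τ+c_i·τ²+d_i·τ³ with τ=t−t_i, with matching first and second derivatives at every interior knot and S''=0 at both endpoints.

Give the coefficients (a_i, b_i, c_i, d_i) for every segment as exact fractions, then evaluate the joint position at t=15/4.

Δ: Δ0=2/3, Δ1=-3
row 1: diag=8, rhs=-22; c'=1/8, d'=-11/4
back: M1=-11/4
M: M0=0, M1=-11/4, M2=0
seg 0: a=1, c=M0/2=0, d=(M1−M0)/(6·3)=-11/72, b=Δ0−h0·(2M0+M1)/6=49/24
seg 1: a=3, c=M1/2=-11/8, d=(M2−M1)/(6·1)=11/24, b=Δ1−h1·(2M1+M2)/6=-25/12
t_q=15/4 → seg 1, τ=3/4; S=3+-25/12·τ+-11/8·τ²+11/24·τ³=439/512

  seg 0: a=1 b=49/24 c=0 d=-11/72
  seg 1: a=3 b=-25/12 c=-11/8 d=11/24
S(15/4) = 439/512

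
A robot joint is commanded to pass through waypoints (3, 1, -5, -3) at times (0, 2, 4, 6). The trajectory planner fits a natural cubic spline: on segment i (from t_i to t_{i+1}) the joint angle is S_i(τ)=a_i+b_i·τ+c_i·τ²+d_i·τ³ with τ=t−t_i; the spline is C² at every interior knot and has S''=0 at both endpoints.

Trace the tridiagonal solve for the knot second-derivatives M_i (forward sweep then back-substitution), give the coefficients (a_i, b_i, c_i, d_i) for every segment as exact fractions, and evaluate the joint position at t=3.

Δ: Δ0=-1, Δ1=-3, Δ2=1
row 1: diag=8, rhs=-12; c'=1/4, d'=-3/2
row 2: denom=8−2·1/4=15/2; d'=(24−2·-3/2)/(15/2)=18/5
back: M2=18/5
back: M1=-3/2−1/4·18/5=-12/5
M: M0=0, M1=-12/5, M2=18/5, M3=0
seg 0: a=3, c=M0/2=0, d=(M1−M0)/(6·2)=-1/5, b=Δ0−h0·(2M0+M1)/6=-1/5
seg 1: a=1, c=M1/2=-6/5, d=(M2−M1)/(6·2)=1/2, b=Δ1−h1·(2M1+M2)/6=-13/5
seg 2: a=-5, c=M2/2=9/5, d=(M3−M2)/(6·2)=-3/10, b=Δ2−h2·(2M2+M3)/6=-7/5
t_q=3 → seg 1, τ=1; S=1+-13/5·τ+-6/5·τ²+1/2·τ³=-23/10

  seg 0: a=3 b=-1/5 c=0 d=-1/5
  seg 1: a=1 b=-13/5 c=-6/5 d=1/2
  seg 2: a=-5 b=-7/5 c=9/5 d=-3/10
S(3) = -23/10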